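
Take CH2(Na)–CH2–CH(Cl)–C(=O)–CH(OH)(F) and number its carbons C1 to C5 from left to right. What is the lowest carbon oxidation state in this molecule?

Tallying each carbon's bonds:
C1: 1C, 2H, 1Na → 0 − 2 − 1 = -3
C2: 2C, 2H → 0 − 2 = -2
C3: 2C, 1H, 1Cl → 0 − 1 + 1 = 0
C4: 2C, 2O → 0 + 2 = +2
C5: 1C, 1H, 1O, 1F → 0 − 1 + 1 + 1 = +1
The lowest value is -3.

-3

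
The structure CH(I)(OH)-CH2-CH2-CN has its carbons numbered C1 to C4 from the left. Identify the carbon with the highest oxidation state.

Tallying each carbon's bonds:
C1: 1C, 1H, 1O, 1I → 0 − 1 + 1 + 1 = +1
C2: 2C, 2H → 0 − 2 = -2
C3: 2C, 2H → 0 − 2 = -2
C4: 1C, 3N → 0 + 3 = +3
The most oxidised carbon is C4 at +3.

C4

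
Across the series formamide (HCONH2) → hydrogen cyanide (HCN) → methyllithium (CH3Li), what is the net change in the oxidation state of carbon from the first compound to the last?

Carbon oxidation states along the series — formamide: +2, hydrogen cyanide: +2, methyllithium: -4.
Net change = -4 − (+2) = -6.

-6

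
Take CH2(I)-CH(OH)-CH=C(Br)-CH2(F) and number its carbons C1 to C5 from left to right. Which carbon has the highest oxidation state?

Bonds to more-electronegative neighbours contribute +1 each, bonds to H or metals contribute −1 each, and C–C bonds contribute 0. Tallying each carbon:
C1: 1C, 2H, 1I → 0 − 2 + 1 = -1
C2: 2C, 1H, 1O → 0 − 1 + 1 = 0
C3: 3C, 1H → 0 − 1 = -1
C4: 3C, 1Br → 0 + 1 = +1
C5: 1C, 2H, 1F → 0 − 2 + 1 = -1
The most oxidised carbon is C4 at +1.

C4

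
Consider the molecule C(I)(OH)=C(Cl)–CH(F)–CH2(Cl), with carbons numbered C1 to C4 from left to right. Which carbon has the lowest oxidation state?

Assign +1 per bond to O/N/halogen, −1 per bond to H or an electropositive element, and 0 per bond to carbon. Tallying each carbon:
C1: 2C, 1O, 1I → 0 + 1 + 1 = +2
C2: 3C, 1Cl → 0 + 1 = +1
C3: 2C, 1H, 1F → 0 − 1 + 1 = 0
C4: 1C, 2H, 1Cl → 0 − 2 + 1 = -1
The most reduced carbon is C4 at -1.

C4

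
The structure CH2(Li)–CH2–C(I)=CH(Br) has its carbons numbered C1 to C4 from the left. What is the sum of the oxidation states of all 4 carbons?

Tallying each carbon's bonds:
C1: 1C, 2H, 1Li → 0 − 2 − 1 = -3
C2: 2C, 2H → 0 − 2 = -2
C3: 3C, 1I → 0 + 1 = +1
C4: 2C, 1H, 1Br → 0 − 1 + 1 = 0
Sum = -3 − 2 + 1 + 0 = -4.

-4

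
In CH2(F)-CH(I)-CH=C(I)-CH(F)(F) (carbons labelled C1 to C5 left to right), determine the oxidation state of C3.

-1

C3 has one bond to C (0), a double bond to C (2×0 = 0), one bond to H (-1).
Oxidation state = 0 + 0 − 1 = -1.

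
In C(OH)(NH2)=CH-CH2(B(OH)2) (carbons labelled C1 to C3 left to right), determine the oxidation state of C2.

C2 has a double bond to C (2×0 = 0), one bond to C (0), one bond to H (-1).
Oxidation state = 0 + 0 − 1 = -1.

-1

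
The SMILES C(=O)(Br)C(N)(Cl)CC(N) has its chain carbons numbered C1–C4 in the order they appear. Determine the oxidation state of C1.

Bonds to more-electronegative neighbours contribute +1 each, bonds to H or metals contribute −1 each, and C–C bonds contribute 0.
C1 has one bond to C (0), a double bond to O (2×+1 = +2), one bond to Br (+1).
Oxidation state = 0 + 2 + 1 = +3.

+3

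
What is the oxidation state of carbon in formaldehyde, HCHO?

Assign +1 per bond to O/N/halogen, −1 per bond to H or an electropositive element, and 0 per bond to carbon.
The carbon has one bond to H (-1), one bond to H (-1), a double bond to O (2×+1 = +2).
Oxidation state = -1 − 1 + 2 = 0.

0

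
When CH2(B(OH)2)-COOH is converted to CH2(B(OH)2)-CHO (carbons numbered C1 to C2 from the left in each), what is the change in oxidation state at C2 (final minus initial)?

Before: C2 has 1 bond to C, 3 bonds to O → oxidation state +3.
After: C2 has 1 bond to C, 1 bond to H, 2 bonds to O → oxidation state +1.
Δ = +1 − (+3) = -2, so this is a reduction at C2.

-2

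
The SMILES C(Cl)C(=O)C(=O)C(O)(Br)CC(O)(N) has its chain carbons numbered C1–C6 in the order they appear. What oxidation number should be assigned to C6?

+1

C6 has one bond to C (0), one bond to O (+1), one bond to N (+1), one bond to H (-1).
Oxidation state = 0 + 1 + 1 − 1 = +1.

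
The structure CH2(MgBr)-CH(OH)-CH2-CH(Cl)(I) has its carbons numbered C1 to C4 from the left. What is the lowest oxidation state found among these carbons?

Bonds to more-electronegative neighbours contribute +1 each, bonds to H or metals contribute −1 each, and C–C bonds contribute 0. Tallying each carbon:
C1: 1C, 2H, 1Mg → 0 − 2 − 1 = -3
C2: 2C, 1H, 1O → 0 − 1 + 1 = 0
C3: 2C, 2H → 0 − 2 = -2
C4: 1C, 1H, 1Cl, 1I → 0 − 1 + 1 + 1 = +1
The lowest value is -3.

-3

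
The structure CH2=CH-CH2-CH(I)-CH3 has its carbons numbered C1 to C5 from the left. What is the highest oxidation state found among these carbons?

0

Tallying each carbon's bonds:
C1: 2C, 2H → 0 − 2 = -2
C2: 3C, 1H → 0 − 1 = -1
C3: 2C, 2H → 0 − 2 = -2
C4: 2C, 1H, 1I → 0 − 1 + 1 = 0
C5: 1C, 3H → 0 − 3 = -3
The highest value is 0.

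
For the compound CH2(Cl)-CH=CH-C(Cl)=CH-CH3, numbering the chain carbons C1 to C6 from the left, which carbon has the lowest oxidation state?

Tallying each carbon's bonds:
C1: 1C, 2H, 1Cl → 0 − 2 + 1 = -1
C2: 3C, 1H → 0 − 1 = -1
C3: 3C, 1H → 0 − 1 = -1
C4: 3C, 1Cl → 0 + 1 = +1
C5: 3C, 1H → 0 − 1 = -1
C6: 1C, 3H → 0 − 3 = -3
The most reduced carbon is C6 at -3.

C6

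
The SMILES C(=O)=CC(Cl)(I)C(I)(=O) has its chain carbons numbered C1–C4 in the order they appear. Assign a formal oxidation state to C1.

C1 has a double bond to C (2×0 = 0), a double bond to O (2×+1 = +2).
Oxidation state = 0 + 2 = +2.

+2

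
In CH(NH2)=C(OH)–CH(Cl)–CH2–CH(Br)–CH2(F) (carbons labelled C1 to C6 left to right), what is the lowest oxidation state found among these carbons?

Bonds to more-electronegative neighbours contribute +1 each, bonds to H or metals contribute −1 each, and C–C bonds contribute 0. Tallying each carbon:
C1: 2C, 1H, 1N → 0 − 1 + 1 = 0
C2: 3C, 1O → 0 + 1 = +1
C3: 2C, 1H, 1Cl → 0 − 1 + 1 = 0
C4: 2C, 2H → 0 − 2 = -2
C5: 2C, 1H, 1Br → 0 − 1 + 1 = 0
C6: 1C, 2H, 1F → 0 − 2 + 1 = -1
The lowest value is -2.

-2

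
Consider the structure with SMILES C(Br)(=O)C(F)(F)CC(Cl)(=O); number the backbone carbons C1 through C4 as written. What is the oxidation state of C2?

+2

C2 has one bond to C (0), one bond to C (0), one bond to F (+1), one bond to F (+1).
Oxidation state = 0 + 0 + 1 + 1 = +2.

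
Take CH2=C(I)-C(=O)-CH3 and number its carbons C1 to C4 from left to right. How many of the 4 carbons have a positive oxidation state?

Each bond to a more electronegative atom (O, N, halogen) counts +1, each bond to a less electronegative atom (H, metal, B, Si) counts −1, and each C–C bond counts 0. Tallying each carbon:
C1: 2C, 2H → 0 − 2 = -2
C2: 3C, 1I → 0 + 1 = +1
C3: 2C, 2O → 0 + 2 = +2
C4: 1C, 3H → 0 − 3 = -3
2 carbons (C2, C3) meet the condition.

2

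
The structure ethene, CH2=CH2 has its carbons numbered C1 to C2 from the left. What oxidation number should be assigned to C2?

C2 has one bond to H (-1), one bond to H (-1), a double bond to C (2×0 = 0).
Oxidation state = -1 − 1 + 0 = -2.

-2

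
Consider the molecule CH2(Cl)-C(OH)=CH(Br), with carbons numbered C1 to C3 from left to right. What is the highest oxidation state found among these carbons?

+1

Each bond to a more electronegative atom (O, N, halogen) counts +1, each bond to a less electronegative atom (H, metal, B, Si) counts −1, and each C–C bond counts 0. Tallying each carbon:
C1: 1C, 2H, 1Cl → 0 − 2 + 1 = -1
C2: 3C, 1O → 0 + 1 = +1
C3: 2C, 1H, 1Br → 0 − 1 + 1 = 0
The highest value is +1.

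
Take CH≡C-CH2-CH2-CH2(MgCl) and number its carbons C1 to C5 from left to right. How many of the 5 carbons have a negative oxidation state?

Tallying each carbon's bonds:
C1: 3C, 1H → 0 − 1 = -1
C2: 4C → 0 = 0
C3: 2C, 2H → 0 − 2 = -2
C4: 2C, 2H → 0 − 2 = -2
C5: 1C, 2H, 1Mg → 0 − 2 − 1 = -3
4 carbons (C1, C3, C4, C5) meet the condition.

4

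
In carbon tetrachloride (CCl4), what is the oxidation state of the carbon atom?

The carbon has one bond to Cl (+1), one bond to Cl (+1), one bond to Cl (+1), one bond to Cl (+1).
Oxidation state = +1 + 1 + 1 + 1 = +4.

+4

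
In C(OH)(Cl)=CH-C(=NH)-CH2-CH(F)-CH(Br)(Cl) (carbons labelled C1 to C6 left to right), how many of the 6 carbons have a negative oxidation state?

2

Assign +1 per bond to O/N/halogen, −1 per bond to H or an electropositive element, and 0 per bond to carbon. Tallying each carbon:
C1: 2C, 1O, 1Cl → 0 + 1 + 1 = +2
C2: 3C, 1H → 0 − 1 = -1
C3: 2C, 2N → 0 + 2 = +2
C4: 2C, 2H → 0 − 2 = -2
C5: 2C, 1H, 1F → 0 − 1 + 1 = 0
C6: 1C, 1H, 1Cl, 1Br → 0 − 1 + 1 + 1 = +1
2 carbons (C2, C4) meet the condition.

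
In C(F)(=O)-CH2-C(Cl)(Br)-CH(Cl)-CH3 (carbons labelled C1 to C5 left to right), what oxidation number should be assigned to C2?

-2

Assign +1 per bond to O/N/halogen, −1 per bond to H or an electropositive element, and 0 per bond to carbon.
C2 has one bond to C (0), one bond to C (0), one bond to H (-1), one bond to H (-1).
Oxidation state = 0 + 0 − 1 − 1 = -2.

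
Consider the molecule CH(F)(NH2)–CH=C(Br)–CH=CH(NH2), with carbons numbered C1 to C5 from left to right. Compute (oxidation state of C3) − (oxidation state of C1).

0

C3: 3C, 1Br → 0 + 1 = +1
C1: 1C, 1H, 1N, 1F → 0 − 1 + 1 + 1 = +1
Difference: +1 − (+1) = 0.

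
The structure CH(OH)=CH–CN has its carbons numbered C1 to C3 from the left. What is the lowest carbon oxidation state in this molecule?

Tallying each carbon's bonds:
C1: 2C, 1H, 1O → 0 − 1 + 1 = 0
C2: 3C, 1H → 0 − 1 = -1
C3: 1C, 3N → 0 + 3 = +3
The lowest value is -1.

-1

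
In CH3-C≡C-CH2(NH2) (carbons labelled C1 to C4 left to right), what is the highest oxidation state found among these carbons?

Assign +1 per bond to O/N/halogen, −1 per bond to H or an electropositive element, and 0 per bond to carbon. Tallying each carbon:
C1: 1C, 3H → 0 − 3 = -3
C2: 4C → 0 = 0
C3: 4C → 0 = 0
C4: 1C, 2H, 1N → 0 − 2 + 1 = -1
The highest value is 0.

0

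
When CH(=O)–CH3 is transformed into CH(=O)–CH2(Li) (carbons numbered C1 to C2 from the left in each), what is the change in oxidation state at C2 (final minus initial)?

0

Before: C2 has 1 bond to C, 3 bonds to H → oxidation state -3.
After: C2 has 1 bond to C, 2 bonds to H, 1 bond to Li → oxidation state -3.
Δ = -3 − (-3) = 0, so no net redox change at C2.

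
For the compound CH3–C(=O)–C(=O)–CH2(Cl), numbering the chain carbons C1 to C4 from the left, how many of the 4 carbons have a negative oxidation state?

2

Each bond to a more electronegative atom (O, N, halogen) counts +1, each bond to a less electronegative atom (H, metal, B, Si) counts −1, and each C–C bond counts 0. Tallying each carbon:
C1: 1C, 3H → 0 − 3 = -3
C2: 2C, 2O → 0 + 2 = +2
C3: 2C, 2O → 0 + 2 = +2
C4: 1C, 2H, 1Cl → 0 − 2 + 1 = -1
2 carbons (C1, C4) meet the condition.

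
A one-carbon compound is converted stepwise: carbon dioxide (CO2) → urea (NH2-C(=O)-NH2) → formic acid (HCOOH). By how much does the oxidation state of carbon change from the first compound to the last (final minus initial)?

Carbon oxidation states along the series — carbon dioxide: +4, urea: +4, formic acid: +2.
Net change = +2 − (+4) = -2.

-2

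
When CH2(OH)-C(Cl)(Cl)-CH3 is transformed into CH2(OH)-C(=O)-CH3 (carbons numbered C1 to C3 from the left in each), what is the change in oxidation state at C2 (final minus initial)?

0

Before: C2 has 2 bonds to C, 2 bonds to Cl → oxidation state +2.
After: C2 has 2 bonds to C, 2 bonds to O → oxidation state +2.
Δ = +2 − (+2) = 0, so no net redox change at C2.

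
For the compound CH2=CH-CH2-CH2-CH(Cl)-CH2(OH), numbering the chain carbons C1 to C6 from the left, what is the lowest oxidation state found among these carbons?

Each bond to a more electronegative atom (O, N, halogen) counts +1, each bond to a less electronegative atom (H, metal, B, Si) counts −1, and each C–C bond counts 0. Tallying each carbon:
C1: 2C, 2H → 0 − 2 = -2
C2: 3C, 1H → 0 − 1 = -1
C3: 2C, 2H → 0 − 2 = -2
C4: 2C, 2H → 0 − 2 = -2
C5: 2C, 1H, 1Cl → 0 − 1 + 1 = 0
C6: 1C, 2H, 1O → 0 − 2 + 1 = -1
The lowest value is -2.

-2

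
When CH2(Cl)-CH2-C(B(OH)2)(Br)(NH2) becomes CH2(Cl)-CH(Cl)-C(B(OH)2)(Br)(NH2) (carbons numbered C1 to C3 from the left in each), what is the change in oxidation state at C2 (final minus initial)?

+2

Before: C2 has 2 bonds to C, 2 bonds to H → oxidation state -2.
After: C2 has 2 bonds to C, 1 bond to H, 1 bond to Cl → oxidation state 0.
Δ = 0 − (-2) = +2, so this is an oxidation at C2.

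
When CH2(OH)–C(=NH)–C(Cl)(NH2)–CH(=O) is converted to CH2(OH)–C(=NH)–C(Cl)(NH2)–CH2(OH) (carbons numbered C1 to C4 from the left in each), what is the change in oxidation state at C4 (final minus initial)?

-2

Before: C4 has 1 bond to C, 1 bond to H, 2 bonds to O → oxidation state +1.
After: C4 has 1 bond to C, 2 bonds to H, 1 bond to O → oxidation state -1.
Δ = -1 − (+1) = -2, so this is a reduction at C4.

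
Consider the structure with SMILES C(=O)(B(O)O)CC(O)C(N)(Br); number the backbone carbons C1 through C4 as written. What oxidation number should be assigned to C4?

Bonds to more-electronegative neighbours contribute +1 each, bonds to H or metals contribute −1 each, and C–C bonds contribute 0.
C4 has one bond to C (0), one bond to N (+1), one bond to H (-1), one bond to Br (+1).
Oxidation state = 0 + 1 − 1 + 1 = +1.

+1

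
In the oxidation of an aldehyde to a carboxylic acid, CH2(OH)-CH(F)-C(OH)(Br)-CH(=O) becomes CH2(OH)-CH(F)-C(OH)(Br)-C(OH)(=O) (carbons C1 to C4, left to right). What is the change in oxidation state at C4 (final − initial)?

Before: C4 has 1 bond to C, 1 bond to H, 2 bonds to O → oxidation state +1.
After: C4 has 1 bond to C, 3 bonds to O → oxidation state +3.
Δ = +3 − (+1) = +2, so this is an oxidation at C4.

+2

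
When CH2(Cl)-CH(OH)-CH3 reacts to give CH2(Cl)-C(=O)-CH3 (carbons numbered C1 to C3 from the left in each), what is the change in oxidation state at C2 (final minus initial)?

Before: C2 has 2 bonds to C, 1 bond to H, 1 bond to O → oxidation state 0.
After: C2 has 2 bonds to C, 2 bonds to O → oxidation state +2.
Δ = +2 − (0) = +2, so this is an oxidation at C2.

+2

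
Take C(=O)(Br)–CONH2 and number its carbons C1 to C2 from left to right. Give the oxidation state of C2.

+3

Each bond to a more electronegative atom (O, N, halogen) counts +1, each bond to a less electronegative atom (H, metal, B, Si) counts −1, and each C–C bond counts 0.
C2 has one bond to C (0), a double bond to O (2×+1 = +2), one bond to N (+1).
Oxidation state = 0 + 2 + 1 = +3.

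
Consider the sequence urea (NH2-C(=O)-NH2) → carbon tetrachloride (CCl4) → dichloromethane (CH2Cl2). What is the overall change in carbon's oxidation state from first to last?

Carbon oxidation states along the series — urea: +4, carbon tetrachloride: +4, dichloromethane: 0.
Net change = 0 − (+4) = -4.

-4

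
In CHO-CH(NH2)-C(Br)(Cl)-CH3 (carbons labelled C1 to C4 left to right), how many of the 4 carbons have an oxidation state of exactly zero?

Count +1 for every bond to an atom more electronegative than carbon and −1 for every bond to one less electronegative; C–C bonds are 0. Tallying each carbon:
C1: 1C, 1H, 2O → 0 − 1 + 2 = +1
C2: 2C, 1H, 1N → 0 − 1 + 1 = 0
C3: 2C, 1Cl, 1Br → 0 + 1 + 1 = +2
C4: 1C, 3H → 0 − 3 = -3
1 carbon (C2) meets the condition.

1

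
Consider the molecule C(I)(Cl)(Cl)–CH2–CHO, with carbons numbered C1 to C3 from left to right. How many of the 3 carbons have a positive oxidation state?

2

Bonds to more-electronegative neighbours contribute +1 each, bonds to H or metals contribute −1 each, and C–C bonds contribute 0. Tallying each carbon:
C1: 1C, 2Cl, 1I → 0 + 2 + 1 = +3
C2: 2C, 2H → 0 − 2 = -2
C3: 1C, 1H, 2O → 0 − 1 + 2 = +1
2 carbons (C1, C3) meet the condition.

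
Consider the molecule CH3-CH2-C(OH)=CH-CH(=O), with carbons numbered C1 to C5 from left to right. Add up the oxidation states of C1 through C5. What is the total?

-4

Count +1 for every bond to an atom more electronegative than carbon and −1 for every bond to one less electronegative; C–C bonds are 0. Tallying each carbon:
C1: 1C, 3H → 0 − 3 = -3
C2: 2C, 2H → 0 − 2 = -2
C3: 3C, 1O → 0 + 1 = +1
C4: 3C, 1H → 0 − 1 = -1
C5: 1C, 1H, 2O → 0 − 1 + 2 = +1
Sum = -3 − 2 + 1 − 1 + 1 = -4.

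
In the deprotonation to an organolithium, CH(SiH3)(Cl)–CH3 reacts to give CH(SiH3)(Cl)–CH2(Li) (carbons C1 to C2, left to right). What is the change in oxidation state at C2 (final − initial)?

0

Before: C2 has 1 bond to C, 3 bonds to H → oxidation state -3.
After: C2 has 1 bond to C, 2 bonds to H, 1 bond to Li → oxidation state -3.
Δ = -3 − (-3) = 0, so no net redox change at C2.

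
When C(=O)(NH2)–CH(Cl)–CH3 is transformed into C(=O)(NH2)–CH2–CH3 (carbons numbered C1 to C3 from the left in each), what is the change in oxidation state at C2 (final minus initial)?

-2

Before: C2 has 2 bonds to C, 1 bond to H, 1 bond to Cl → oxidation state 0.
After: C2 has 2 bonds to C, 2 bonds to H → oxidation state -2.
Δ = -2 − (0) = -2, so this is a reduction at C2.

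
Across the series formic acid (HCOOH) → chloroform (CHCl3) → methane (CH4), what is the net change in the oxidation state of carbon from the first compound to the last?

Carbon oxidation states along the series — formic acid: +2, chloroform: +2, methane: -4.
Net change = -4 − (+2) = -6.

-6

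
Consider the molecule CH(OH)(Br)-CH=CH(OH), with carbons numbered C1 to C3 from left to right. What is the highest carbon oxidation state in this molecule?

+1

Each bond to a more electronegative atom (O, N, halogen) counts +1, each bond to a less electronegative atom (H, metal, B, Si) counts −1, and each C–C bond counts 0. Tallying each carbon:
C1: 1C, 1H, 1O, 1Br → 0 − 1 + 1 + 1 = +1
C2: 3C, 1H → 0 − 1 = -1
C3: 2C, 1H, 1O → 0 − 1 + 1 = 0
The highest value is +1.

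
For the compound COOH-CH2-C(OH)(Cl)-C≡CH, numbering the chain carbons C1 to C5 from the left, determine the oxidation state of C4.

0

Bonds to more-electronegative neighbours contribute +1 each, bonds to H or metals contribute −1 each, and C–C bonds contribute 0.
C4 has one bond to C (0), a triple bond to C (3×0 = 0).
Oxidation state = 0 + 0 = 0.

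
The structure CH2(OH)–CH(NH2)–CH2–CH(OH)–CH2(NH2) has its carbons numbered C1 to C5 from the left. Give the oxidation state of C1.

Count +1 for every bond to an atom more electronegative than carbon and −1 for every bond to one less electronegative; C–C bonds are 0.
C1 has one bond to C (0), one bond to H (-1), one bond to O (+1), one bond to H (-1).
Oxidation state = 0 − 1 + 1 − 1 = -1.

-1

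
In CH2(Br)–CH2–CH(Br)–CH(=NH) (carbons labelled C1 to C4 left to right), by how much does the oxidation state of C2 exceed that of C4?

-3

C2: 2C, 2H → 0 − 2 = -2
C4: 1C, 1H, 2N → 0 − 1 + 2 = +1
Difference: -2 − (+1) = -3.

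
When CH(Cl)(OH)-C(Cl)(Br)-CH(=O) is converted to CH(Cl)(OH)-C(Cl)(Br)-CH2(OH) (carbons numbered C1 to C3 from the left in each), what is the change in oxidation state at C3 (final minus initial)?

-2

Before: C3 has 1 bond to C, 1 bond to H, 2 bonds to O → oxidation state +1.
After: C3 has 1 bond to C, 2 bonds to H, 1 bond to O → oxidation state -1.
Δ = -1 − (+1) = -2, so this is a reduction at C3.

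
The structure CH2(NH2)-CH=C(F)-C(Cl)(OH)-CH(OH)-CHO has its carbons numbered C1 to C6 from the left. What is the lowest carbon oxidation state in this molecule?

Tallying each carbon's bonds:
C1: 1C, 2H, 1N → 0 − 2 + 1 = -1
C2: 3C, 1H → 0 − 1 = -1
C3: 3C, 1F → 0 + 1 = +1
C4: 2C, 1O, 1Cl → 0 + 1 + 1 = +2
C5: 2C, 1H, 1O → 0 − 1 + 1 = 0
C6: 1C, 1H, 2O → 0 − 1 + 2 = +1
The lowest value is -1.

-1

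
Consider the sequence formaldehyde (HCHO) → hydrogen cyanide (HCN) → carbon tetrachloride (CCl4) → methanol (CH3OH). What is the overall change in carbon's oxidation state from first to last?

Carbon oxidation states along the series — formaldehyde: 0, hydrogen cyanide: +2, carbon tetrachloride: +4, methanol: -2.
Net change = -2 − (0) = -2.

-2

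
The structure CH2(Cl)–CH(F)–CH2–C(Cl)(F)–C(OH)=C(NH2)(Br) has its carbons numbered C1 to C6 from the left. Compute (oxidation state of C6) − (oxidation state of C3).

C6: 2C, 1N, 1Br → 0 + 1 + 1 = +2
C3: 2C, 2H → 0 − 2 = -2
Difference: +2 − (-2) = +4.

+4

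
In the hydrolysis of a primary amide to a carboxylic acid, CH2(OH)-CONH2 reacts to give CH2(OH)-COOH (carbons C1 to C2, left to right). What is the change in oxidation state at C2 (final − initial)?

Before: C2 has 1 bond to C, 2 bonds to O, 1 bond to N → oxidation state +3.
After: C2 has 1 bond to C, 3 bonds to O → oxidation state +3.
Δ = +3 − (+3) = 0, so no net redox change at C2.

0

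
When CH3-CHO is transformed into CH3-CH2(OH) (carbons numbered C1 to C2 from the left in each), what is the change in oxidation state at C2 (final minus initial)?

-2

Before: C2 has 1 bond to C, 1 bond to H, 2 bonds to O → oxidation state +1.
After: C2 has 1 bond to C, 2 bonds to H, 1 bond to O → oxidation state -1.
Δ = -1 − (+1) = -2, so this is a reduction at C2.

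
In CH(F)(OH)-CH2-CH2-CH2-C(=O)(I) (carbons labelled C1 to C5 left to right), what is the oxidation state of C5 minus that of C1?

C5: 1C, 2O, 1I → 0 + 2 + 1 = +3
C1: 1C, 1H, 1O, 1F → 0 − 1 + 1 + 1 = +1
Difference: +3 − (+1) = +2.

+2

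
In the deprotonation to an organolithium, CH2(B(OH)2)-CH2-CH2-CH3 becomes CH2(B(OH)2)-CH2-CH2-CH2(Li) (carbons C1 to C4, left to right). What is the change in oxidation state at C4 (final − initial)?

0

Before: C4 has 1 bond to C, 3 bonds to H → oxidation state -3.
After: C4 has 1 bond to C, 2 bonds to H, 1 bond to Li → oxidation state -3.
Δ = -3 − (-3) = 0, so no net redox change at C4.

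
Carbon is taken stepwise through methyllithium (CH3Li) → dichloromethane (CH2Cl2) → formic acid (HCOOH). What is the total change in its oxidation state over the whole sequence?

Carbon oxidation states along the series — methyllithium: -4, dichloromethane: 0, formic acid: +2.
Net change = +2 − (-4) = +6.

+6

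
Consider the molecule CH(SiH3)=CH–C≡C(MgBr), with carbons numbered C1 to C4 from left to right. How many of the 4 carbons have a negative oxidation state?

3

Count +1 for every bond to an atom more electronegative than carbon and −1 for every bond to one less electronegative; C–C bonds are 0. Tallying each carbon:
C1: 2C, 1H, 1Si → 0 − 1 − 1 = -2
C2: 3C, 1H → 0 − 1 = -1
C3: 4C → 0 = 0
C4: 3C, 1Mg → 0 − 1 = -1
3 carbons (C1, C2, C4) meet the condition.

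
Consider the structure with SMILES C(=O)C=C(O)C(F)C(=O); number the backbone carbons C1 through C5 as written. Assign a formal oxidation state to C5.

C5 has one bond to C (0), a double bond to O (2×+1 = +2), one bond to H (-1).
Oxidation state = 0 + 2 − 1 = +1.

+1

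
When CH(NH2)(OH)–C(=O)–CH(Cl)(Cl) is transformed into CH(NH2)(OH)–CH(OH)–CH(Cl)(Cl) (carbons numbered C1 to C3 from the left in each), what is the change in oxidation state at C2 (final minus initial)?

-2

Before: C2 has 2 bonds to C, 2 bonds to O → oxidation state +2.
After: C2 has 2 bonds to C, 1 bond to H, 1 bond to O → oxidation state 0.
Δ = 0 − (+2) = -2, so this is a reduction at C2.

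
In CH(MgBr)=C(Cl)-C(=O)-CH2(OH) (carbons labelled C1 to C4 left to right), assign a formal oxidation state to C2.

+1

Each bond to a more electronegative atom (O, N, halogen) counts +1, each bond to a less electronegative atom (H, metal, B, Si) counts −1, and each C–C bond counts 0.
C2 has a double bond to C (2×0 = 0), one bond to C (0), one bond to Cl (+1).
Oxidation state = 0 + 0 + 1 = +1.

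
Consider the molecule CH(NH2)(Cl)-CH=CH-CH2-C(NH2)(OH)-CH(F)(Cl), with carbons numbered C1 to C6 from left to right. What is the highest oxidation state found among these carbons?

Each bond to a more electronegative atom (O, N, halogen) counts +1, each bond to a less electronegative atom (H, metal, B, Si) counts −1, and each C–C bond counts 0. Tallying each carbon:
C1: 1C, 1H, 1N, 1Cl → 0 − 1 + 1 + 1 = +1
C2: 3C, 1H → 0 − 1 = -1
C3: 3C, 1H → 0 − 1 = -1
C4: 2C, 2H → 0 − 2 = -2
C5: 2C, 1O, 1N → 0 + 1 + 1 = +2
C6: 1C, 1H, 1F, 1Cl → 0 − 1 + 1 + 1 = +1
The highest value is +2.

+2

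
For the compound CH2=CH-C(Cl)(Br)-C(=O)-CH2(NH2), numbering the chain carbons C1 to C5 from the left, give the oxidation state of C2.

C2 has a double bond to C (2×0 = 0), one bond to C (0), one bond to H (-1).
Oxidation state = 0 + 0 − 1 = -1.

-1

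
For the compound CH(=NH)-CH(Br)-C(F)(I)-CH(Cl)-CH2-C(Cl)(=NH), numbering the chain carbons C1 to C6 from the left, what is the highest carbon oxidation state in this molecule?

Count +1 for every bond to an atom more electronegative than carbon and −1 for every bond to one less electronegative; C–C bonds are 0. Tallying each carbon:
C1: 1C, 1H, 2N → 0 − 1 + 2 = +1
C2: 2C, 1H, 1Br → 0 − 1 + 1 = 0
C3: 2C, 1F, 1I → 0 + 1 + 1 = +2
C4: 2C, 1H, 1Cl → 0 − 1 + 1 = 0
C5: 2C, 2H → 0 − 2 = -2
C6: 1C, 2N, 1Cl → 0 + 2 + 1 = +3
The highest value is +3.

+3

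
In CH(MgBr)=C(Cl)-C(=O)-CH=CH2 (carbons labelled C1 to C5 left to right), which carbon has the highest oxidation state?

Tallying each carbon's bonds:
C1: 2C, 1H, 1Mg → 0 − 1 − 1 = -2
C2: 3C, 1Cl → 0 + 1 = +1
C3: 2C, 2O → 0 + 2 = +2
C4: 3C, 1H → 0 − 1 = -1
C5: 2C, 2H → 0 − 2 = -2
The most oxidised carbon is C3 at +2.

C3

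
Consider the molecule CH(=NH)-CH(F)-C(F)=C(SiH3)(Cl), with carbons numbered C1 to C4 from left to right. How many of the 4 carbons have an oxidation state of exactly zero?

2

Bonds to more-electronegative neighbours contribute +1 each, bonds to H or metals contribute −1 each, and C–C bonds contribute 0. Tallying each carbon:
C1: 1C, 1H, 2N → 0 − 1 + 2 = +1
C2: 2C, 1H, 1F → 0 − 1 + 1 = 0
C3: 3C, 1F → 0 + 1 = +1
C4: 2C, 1Cl, 1Si → 0 + 1 − 1 = 0
2 carbons (C2, C4) meet the condition.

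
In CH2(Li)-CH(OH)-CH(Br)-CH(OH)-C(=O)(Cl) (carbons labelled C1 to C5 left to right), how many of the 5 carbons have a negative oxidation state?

1

Assign +1 per bond to O/N/halogen, −1 per bond to H or an electropositive element, and 0 per bond to carbon. Tallying each carbon:
C1: 1C, 2H, 1Li → 0 − 2 − 1 = -3
C2: 2C, 1H, 1O → 0 − 1 + 1 = 0
C3: 2C, 1H, 1Br → 0 − 1 + 1 = 0
C4: 2C, 1H, 1O → 0 − 1 + 1 = 0
C5: 1C, 2O, 1Cl → 0 + 2 + 1 = +3
1 carbon (C1) meets the condition.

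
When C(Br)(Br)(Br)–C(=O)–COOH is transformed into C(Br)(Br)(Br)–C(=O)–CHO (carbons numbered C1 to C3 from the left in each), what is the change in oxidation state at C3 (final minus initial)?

Before: C3 has 1 bond to C, 3 bonds to O → oxidation state +3.
After: C3 has 1 bond to C, 1 bond to H, 2 bonds to O → oxidation state +1.
Δ = +1 − (+3) = -2, so this is a reduction at C3.

-2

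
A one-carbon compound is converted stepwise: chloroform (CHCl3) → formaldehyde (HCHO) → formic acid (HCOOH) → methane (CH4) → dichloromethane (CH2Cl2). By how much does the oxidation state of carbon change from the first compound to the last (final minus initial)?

Carbon oxidation states along the series — chloroform: +2, formaldehyde: 0, formic acid: +2, methane: -4, dichloromethane: 0.
Net change = 0 − (+2) = -2.

-2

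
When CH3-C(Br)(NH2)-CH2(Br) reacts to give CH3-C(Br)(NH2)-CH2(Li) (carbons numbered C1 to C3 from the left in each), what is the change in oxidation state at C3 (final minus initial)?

-2

Before: C3 has 1 bond to C, 2 bonds to H, 1 bond to Br → oxidation state -1.
After: C3 has 1 bond to C, 2 bonds to H, 1 bond to Li → oxidation state -3.
Δ = -3 − (-1) = -2, so this is a reduction at C3.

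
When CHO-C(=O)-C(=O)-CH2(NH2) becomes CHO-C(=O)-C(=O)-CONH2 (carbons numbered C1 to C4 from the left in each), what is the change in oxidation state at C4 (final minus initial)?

Before: C4 has 1 bond to C, 2 bonds to H, 1 bond to N → oxidation state -1.
After: C4 has 1 bond to C, 2 bonds to O, 1 bond to N → oxidation state +3.
Δ = +3 − (-1) = +4, so this is an oxidation at C4.

+4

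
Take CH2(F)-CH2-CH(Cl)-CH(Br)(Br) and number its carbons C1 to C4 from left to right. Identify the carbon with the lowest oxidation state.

C2

Tallying each carbon's bonds:
C1: 1C, 2H, 1F → 0 − 2 + 1 = -1
C2: 2C, 2H → 0 − 2 = -2
C3: 2C, 1H, 1Cl → 0 − 1 + 1 = 0
C4: 1C, 1H, 2Br → 0 − 1 + 2 = +1
The most reduced carbon is C2 at -2.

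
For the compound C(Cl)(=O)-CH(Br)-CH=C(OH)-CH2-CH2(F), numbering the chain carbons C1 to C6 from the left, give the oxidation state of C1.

+3

C1 has one bond to C (0), one bond to Cl (+1), a double bond to O (2×+1 = +2).
Oxidation state = 0 + 1 + 2 = +3.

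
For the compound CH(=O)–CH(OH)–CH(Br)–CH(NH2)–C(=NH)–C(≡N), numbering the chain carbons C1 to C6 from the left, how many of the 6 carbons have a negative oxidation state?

Tallying each carbon's bonds:
C1: 1C, 1H, 2O → 0 − 1 + 2 = +1
C2: 2C, 1H, 1O → 0 − 1 + 1 = 0
C3: 2C, 1H, 1Br → 0 − 1 + 1 = 0
C4: 2C, 1H, 1N → 0 − 1 + 1 = 0
C5: 2C, 2N → 0 + 2 = +2
C6: 1C, 3N → 0 + 3 = +3
0 carbons meet the condition.

0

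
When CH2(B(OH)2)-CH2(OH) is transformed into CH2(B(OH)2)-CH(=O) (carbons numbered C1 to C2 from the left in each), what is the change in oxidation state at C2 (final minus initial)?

Before: C2 has 1 bond to C, 2 bonds to H, 1 bond to O → oxidation state -1.
After: C2 has 1 bond to C, 1 bond to H, 2 bonds to O → oxidation state +1.
Δ = +1 − (-1) = +2, so this is an oxidation at C2.

+2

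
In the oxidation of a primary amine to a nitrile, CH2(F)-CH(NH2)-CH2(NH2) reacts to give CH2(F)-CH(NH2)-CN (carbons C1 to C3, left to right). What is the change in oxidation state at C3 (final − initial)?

+4

Before: C3 has 1 bond to C, 2 bonds to H, 1 bond to N → oxidation state -1.
After: C3 has 1 bond to C, 3 bonds to N → oxidation state +3.
Δ = +3 − (-1) = +4, so this is an oxidation at C3.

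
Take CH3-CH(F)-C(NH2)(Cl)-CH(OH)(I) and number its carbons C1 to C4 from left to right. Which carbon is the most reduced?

C1

Tallying each carbon's bonds:
C1: 1C, 3H → 0 − 3 = -3
C2: 2C, 1H, 1F → 0 − 1 + 1 = 0
C3: 2C, 1N, 1Cl → 0 + 1 + 1 = +2
C4: 1C, 1H, 1O, 1I → 0 − 1 + 1 + 1 = +1
The most reduced carbon is C1 at -3.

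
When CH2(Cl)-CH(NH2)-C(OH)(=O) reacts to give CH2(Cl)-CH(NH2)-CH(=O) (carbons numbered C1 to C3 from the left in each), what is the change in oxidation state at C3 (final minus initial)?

Before: C3 has 1 bond to C, 3 bonds to O → oxidation state +3.
After: C3 has 1 bond to C, 1 bond to H, 2 bonds to O → oxidation state +1.
Δ = +1 − (+3) = -2, so this is a reduction at C3.

-2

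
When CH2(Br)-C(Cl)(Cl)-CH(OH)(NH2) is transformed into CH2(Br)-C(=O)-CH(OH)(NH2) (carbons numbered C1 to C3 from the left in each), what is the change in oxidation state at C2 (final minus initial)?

0

Before: C2 has 2 bonds to C, 2 bonds to Cl → oxidation state +2.
After: C2 has 2 bonds to C, 2 bonds to O → oxidation state +2.
Δ = +2 − (+2) = 0, so no net redox change at C2.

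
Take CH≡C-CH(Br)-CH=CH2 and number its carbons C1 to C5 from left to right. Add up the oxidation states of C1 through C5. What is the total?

Assign +1 per bond to O/N/halogen, −1 per bond to H or an electropositive element, and 0 per bond to carbon. Tallying each carbon:
C1: 3C, 1H → 0 − 1 = -1
C2: 4C → 0 = 0
C3: 2C, 1H, 1Br → 0 − 1 + 1 = 0
C4: 3C, 1H → 0 − 1 = -1
C5: 2C, 2H → 0 − 2 = -2
Sum = -1 + 0 + 0 − 1 − 2 = -4.

-4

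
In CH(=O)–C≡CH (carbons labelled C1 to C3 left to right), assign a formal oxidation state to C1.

+1

Assign +1 per bond to O/N/halogen, −1 per bond to H or an electropositive element, and 0 per bond to carbon.
C1 has one bond to C (0), one bond to H (-1), a double bond to O (2×+1 = +2).
Oxidation state = 0 − 1 + 2 = +1.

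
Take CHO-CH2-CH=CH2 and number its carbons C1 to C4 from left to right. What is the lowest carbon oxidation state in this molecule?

-2

Each bond to a more electronegative atom (O, N, halogen) counts +1, each bond to a less electronegative atom (H, metal, B, Si) counts −1, and each C–C bond counts 0. Tallying each carbon:
C1: 1C, 1H, 2O → 0 − 1 + 2 = +1
C2: 2C, 2H → 0 − 2 = -2
C3: 3C, 1H → 0 − 1 = -1
C4: 2C, 2H → 0 − 2 = -2
The lowest value is -2.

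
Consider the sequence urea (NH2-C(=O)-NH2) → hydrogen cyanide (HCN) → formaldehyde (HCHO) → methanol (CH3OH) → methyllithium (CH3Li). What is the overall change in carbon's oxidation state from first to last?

-8

Carbon oxidation states along the series — urea: +4, hydrogen cyanide: +2, formaldehyde: 0, methanol: -2, methyllithium: -4.
Net change = -4 − (+4) = -8.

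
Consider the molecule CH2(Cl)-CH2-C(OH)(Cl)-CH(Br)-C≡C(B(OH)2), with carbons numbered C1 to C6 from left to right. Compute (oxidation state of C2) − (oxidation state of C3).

C2: 2C, 2H → 0 − 2 = -2
C3: 2C, 1O, 1Cl → 0 + 1 + 1 = +2
Difference: -2 − (+2) = -4.

-4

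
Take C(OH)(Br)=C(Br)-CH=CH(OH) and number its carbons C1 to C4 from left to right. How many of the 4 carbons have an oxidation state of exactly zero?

Tallying each carbon's bonds:
C1: 2C, 1O, 1Br → 0 + 1 + 1 = +2
C2: 3C, 1Br → 0 + 1 = +1
C3: 3C, 1H → 0 − 1 = -1
C4: 2C, 1H, 1O → 0 − 1 + 1 = 0
1 carbon (C4) meets the condition.

1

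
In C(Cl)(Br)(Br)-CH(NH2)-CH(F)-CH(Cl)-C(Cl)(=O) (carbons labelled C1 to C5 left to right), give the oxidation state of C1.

+3

Each bond to a more electronegative atom (O, N, halogen) counts +1, each bond to a less electronegative atom (H, metal, B, Si) counts −1, and each C–C bond counts 0.
C1 has one bond to C (0), one bond to Cl (+1), one bond to Br (+1), one bond to Br (+1).
Oxidation state = 0 + 1 + 1 + 1 = +3.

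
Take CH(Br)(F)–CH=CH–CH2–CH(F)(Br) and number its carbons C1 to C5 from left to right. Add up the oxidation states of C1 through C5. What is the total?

-2

Count +1 for every bond to an atom more electronegative than carbon and −1 for every bond to one less electronegative; C–C bonds are 0. Tallying each carbon:
C1: 1C, 1H, 1F, 1Br → 0 − 1 + 1 + 1 = +1
C2: 3C, 1H → 0 − 1 = -1
C3: 3C, 1H → 0 − 1 = -1
C4: 2C, 2H → 0 − 2 = -2
C5: 1C, 1H, 1F, 1Br → 0 − 1 + 1 + 1 = +1
Sum = +1 − 1 − 1 − 2 + 1 = -2.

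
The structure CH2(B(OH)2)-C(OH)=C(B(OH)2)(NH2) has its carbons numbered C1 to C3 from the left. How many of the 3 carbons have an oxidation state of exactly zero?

Bonds to more-electronegative neighbours contribute +1 each, bonds to H or metals contribute −1 each, and C–C bonds contribute 0. Tallying each carbon:
C1: 1C, 2H, 1B → 0 − 2 − 1 = -3
C2: 3C, 1O → 0 + 1 = +1
C3: 2C, 1N, 1B → 0 + 1 − 1 = 0
1 carbon (C3) meets the condition.

1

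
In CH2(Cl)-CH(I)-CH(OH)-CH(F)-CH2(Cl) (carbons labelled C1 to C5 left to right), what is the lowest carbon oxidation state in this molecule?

Tallying each carbon's bonds:
C1: 1C, 2H, 1Cl → 0 − 2 + 1 = -1
C2: 2C, 1H, 1I → 0 − 1 + 1 = 0
C3: 2C, 1H, 1O → 0 − 1 + 1 = 0
C4: 2C, 1H, 1F → 0 − 1 + 1 = 0
C5: 1C, 2H, 1Cl → 0 − 2 + 1 = -1
The lowest value is -1.

-1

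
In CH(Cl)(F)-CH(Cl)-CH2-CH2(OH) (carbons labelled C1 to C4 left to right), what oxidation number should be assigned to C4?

-1

C4 has one bond to C (0), one bond to H (-1), one bond to H (-1), one bond to O (+1).
Oxidation state = 0 − 1 − 1 + 1 = -1.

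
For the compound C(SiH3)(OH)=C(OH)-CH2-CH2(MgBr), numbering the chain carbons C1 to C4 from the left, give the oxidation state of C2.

C2 has a double bond to C (2×0 = 0), one bond to C (0), one bond to O (+1).
Oxidation state = 0 + 0 + 1 = +1.

+1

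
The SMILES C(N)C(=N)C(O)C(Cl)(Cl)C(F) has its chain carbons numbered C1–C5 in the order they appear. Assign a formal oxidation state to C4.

Each bond to a more electronegative atom (O, N, halogen) counts +1, each bond to a less electronegative atom (H, metal, B, Si) counts −1, and each C–C bond counts 0.
C4 has one bond to C (0), one bond to C (0), one bond to Cl (+1), one bond to Cl (+1).
Oxidation state = 0 + 0 + 1 + 1 = +2.

+2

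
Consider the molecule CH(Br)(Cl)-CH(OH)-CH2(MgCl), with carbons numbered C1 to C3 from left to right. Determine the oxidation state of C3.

C3 has one bond to C (0), one bond to H (-1), one bond to Mg (-1), one bond to H (-1).
Oxidation state = 0 − 1 − 1 − 1 = -3.

-3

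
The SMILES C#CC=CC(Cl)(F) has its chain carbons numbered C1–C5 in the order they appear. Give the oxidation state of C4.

-1

Count +1 for every bond to an atom more electronegative than carbon and −1 for every bond to one less electronegative; C–C bonds are 0.
C4 has a double bond to C (2×0 = 0), one bond to C (0), one bond to H (-1).
Oxidation state = 0 + 0 − 1 = -1.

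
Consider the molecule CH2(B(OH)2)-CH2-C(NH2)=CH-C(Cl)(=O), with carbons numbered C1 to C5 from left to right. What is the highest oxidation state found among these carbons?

Each bond to a more electronegative atom (O, N, halogen) counts +1, each bond to a less electronegative atom (H, metal, B, Si) counts −1, and each C–C bond counts 0. Tallying each carbon:
C1: 1C, 2H, 1B → 0 − 2 − 1 = -3
C2: 2C, 2H → 0 − 2 = -2
C3: 3C, 1N → 0 + 1 = +1
C4: 3C, 1H → 0 − 1 = -1
C5: 1C, 2O, 1Cl → 0 + 2 + 1 = +3
The highest value is +3.

+3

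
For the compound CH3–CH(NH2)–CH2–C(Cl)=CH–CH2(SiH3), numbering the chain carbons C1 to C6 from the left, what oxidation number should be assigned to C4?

+1

C4 has one bond to C (0), a double bond to C (2×0 = 0), one bond to Cl (+1).
Oxidation state = 0 + 0 + 1 = +1.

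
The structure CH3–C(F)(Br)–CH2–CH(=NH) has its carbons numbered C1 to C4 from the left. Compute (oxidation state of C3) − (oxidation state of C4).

-3

C3: 2C, 2H → 0 − 2 = -2
C4: 1C, 1H, 2N → 0 − 1 + 2 = +1
Difference: -2 − (+1) = -3.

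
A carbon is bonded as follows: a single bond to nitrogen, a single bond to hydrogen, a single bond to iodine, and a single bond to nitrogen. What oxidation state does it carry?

The carbon has one bond to N (+1), one bond to N (+1), one bond to H (-1), one bond to I (+1).
Oxidation state = +1 + 1 − 1 + 1 = +2.

+2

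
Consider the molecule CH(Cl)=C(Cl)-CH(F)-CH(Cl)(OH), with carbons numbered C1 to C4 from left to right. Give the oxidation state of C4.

+1

C4 has one bond to C (0), one bond to H (-1), one bond to Cl (+1), one bond to O (+1).
Oxidation state = 0 − 1 + 1 + 1 = +1.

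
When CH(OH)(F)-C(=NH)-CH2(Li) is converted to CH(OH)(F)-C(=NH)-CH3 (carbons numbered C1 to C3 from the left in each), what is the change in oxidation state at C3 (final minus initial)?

Before: C3 has 1 bond to C, 2 bonds to H, 1 bond to Li → oxidation state -3.
After: C3 has 1 bond to C, 3 bonds to H → oxidation state -3.
Δ = -3 − (-3) = 0, so no net redox change at C3.

0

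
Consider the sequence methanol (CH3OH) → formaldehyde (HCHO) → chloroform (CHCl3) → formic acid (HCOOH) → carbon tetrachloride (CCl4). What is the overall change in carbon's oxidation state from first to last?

Carbon oxidation states along the series — methanol: -2, formaldehyde: 0, chloroform: +2, formic acid: +2, carbon tetrachloride: +4.
Net change = +4 − (-2) = +6.

+6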